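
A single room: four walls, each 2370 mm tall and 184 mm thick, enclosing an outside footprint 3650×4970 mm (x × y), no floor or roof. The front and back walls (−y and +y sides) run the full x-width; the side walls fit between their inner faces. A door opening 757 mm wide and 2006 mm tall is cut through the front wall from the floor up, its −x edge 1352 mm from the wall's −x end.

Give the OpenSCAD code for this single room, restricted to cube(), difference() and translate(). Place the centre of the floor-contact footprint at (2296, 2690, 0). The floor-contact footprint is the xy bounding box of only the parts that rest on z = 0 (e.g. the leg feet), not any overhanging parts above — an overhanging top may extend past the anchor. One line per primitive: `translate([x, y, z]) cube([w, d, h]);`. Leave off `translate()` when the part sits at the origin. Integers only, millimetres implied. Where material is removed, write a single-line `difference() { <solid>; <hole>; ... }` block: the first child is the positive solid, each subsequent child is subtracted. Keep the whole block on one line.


difference() { translate([471, 205, 0]) cube([3650, 184, 2370]); translate([1823, 205, 0]) cube([757, 184, 2006]); }
translate([471, 4991, 0]) cube([3650, 184, 2370]);
translate([471, 389, 0]) cube([184, 4602, 2370]);
translate([3937, 389, 0]) cube([184, 4602, 2370]);


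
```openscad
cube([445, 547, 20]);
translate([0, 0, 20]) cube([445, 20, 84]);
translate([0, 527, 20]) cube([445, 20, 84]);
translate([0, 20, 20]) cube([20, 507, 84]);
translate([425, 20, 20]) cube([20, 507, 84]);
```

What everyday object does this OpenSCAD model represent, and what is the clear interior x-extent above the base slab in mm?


An open box. The internal width is 405 mm.

A 445×547 base slab with four walls standing on it — an open box. The base is 445 mm wide and the walls are 20 mm thick, so the internal width is 445 − 2 × 20 = 405 mm.


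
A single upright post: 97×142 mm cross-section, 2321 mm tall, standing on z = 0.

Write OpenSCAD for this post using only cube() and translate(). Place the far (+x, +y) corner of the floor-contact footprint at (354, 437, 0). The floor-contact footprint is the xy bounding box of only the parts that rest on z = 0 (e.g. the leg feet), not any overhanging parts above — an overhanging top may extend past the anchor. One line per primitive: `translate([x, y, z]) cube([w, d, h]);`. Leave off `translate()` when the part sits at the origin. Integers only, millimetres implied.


translate([257, 295, 0]) cube([97, 142, 2321]);


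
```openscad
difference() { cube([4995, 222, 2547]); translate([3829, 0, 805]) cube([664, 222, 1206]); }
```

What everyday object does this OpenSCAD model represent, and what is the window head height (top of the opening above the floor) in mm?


A wall with a window opening. The window head height is 2011 mm.

A wall with a rectangular opening subtracted — a window. Sill at z = 805, opening 1206 mm tall, so the head is at 805 + 1206 = 2011 mm.


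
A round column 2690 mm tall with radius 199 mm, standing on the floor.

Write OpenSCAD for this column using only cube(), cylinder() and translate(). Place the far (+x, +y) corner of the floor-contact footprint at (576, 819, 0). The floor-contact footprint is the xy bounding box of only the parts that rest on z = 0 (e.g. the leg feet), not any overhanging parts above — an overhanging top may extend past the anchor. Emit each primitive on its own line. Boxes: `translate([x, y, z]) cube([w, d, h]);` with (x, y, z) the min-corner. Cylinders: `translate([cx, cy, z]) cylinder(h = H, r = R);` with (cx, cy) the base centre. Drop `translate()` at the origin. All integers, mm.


translate([377, 620, 0]) cylinder(h = 2690, r = 199);


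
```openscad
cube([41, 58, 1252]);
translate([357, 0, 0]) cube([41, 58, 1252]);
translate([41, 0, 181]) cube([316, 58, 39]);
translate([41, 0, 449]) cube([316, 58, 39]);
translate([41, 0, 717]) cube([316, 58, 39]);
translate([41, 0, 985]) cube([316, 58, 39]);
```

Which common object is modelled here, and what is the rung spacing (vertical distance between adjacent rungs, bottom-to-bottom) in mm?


A ladder. The rung spacing is 268 mm.

Two tall 41×58 posts with 4 short bars between them — a ladder. Adjacent rungs sit at z = 181 and z = 449, so the spacing is 449 − 181 = 268 mm.


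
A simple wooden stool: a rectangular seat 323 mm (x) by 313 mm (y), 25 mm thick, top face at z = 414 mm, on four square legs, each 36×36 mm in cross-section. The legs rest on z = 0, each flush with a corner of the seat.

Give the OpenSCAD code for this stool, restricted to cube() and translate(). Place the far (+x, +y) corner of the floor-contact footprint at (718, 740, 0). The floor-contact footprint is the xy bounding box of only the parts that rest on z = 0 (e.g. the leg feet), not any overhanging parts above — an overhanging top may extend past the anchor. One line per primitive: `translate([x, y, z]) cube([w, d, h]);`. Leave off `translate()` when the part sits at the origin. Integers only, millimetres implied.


// leg_h = 414 - 25 = 389
translate([395, 427, 389]) cube([323, 313, 25]);
translate([395, 427, 0]) cube([36, 36, 389]);
translate([682, 427, 0]) cube([36, 36, 389]);
translate([395, 704, 0]) cube([36, 36, 389]);
translate([682, 704, 0]) cube([36, 36, 389]);


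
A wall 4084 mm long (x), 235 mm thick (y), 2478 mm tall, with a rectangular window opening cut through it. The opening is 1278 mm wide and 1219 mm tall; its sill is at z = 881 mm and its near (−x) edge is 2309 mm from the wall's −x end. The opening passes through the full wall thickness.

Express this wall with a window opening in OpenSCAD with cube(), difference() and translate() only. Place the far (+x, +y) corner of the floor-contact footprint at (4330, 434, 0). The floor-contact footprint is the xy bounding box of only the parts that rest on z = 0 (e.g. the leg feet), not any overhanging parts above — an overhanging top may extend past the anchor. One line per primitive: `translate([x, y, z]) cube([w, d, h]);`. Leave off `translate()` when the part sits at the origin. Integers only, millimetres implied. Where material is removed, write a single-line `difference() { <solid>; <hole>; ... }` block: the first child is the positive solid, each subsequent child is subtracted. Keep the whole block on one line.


difference() { translate([246, 199, 0]) cube([4084, 235, 2478]); translate([2555, 199, 881]) cube([1278, 235, 1219]); }


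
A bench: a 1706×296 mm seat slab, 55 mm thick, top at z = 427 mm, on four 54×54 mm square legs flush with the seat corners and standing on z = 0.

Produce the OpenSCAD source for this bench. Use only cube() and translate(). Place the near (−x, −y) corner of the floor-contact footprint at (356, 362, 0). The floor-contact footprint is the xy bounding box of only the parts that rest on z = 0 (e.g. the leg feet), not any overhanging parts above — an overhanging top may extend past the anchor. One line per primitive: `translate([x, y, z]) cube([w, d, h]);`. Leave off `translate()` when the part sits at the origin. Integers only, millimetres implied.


translate([356, 362, 372]) cube([1706, 296, 55]);
translate([356, 362, 0]) cube([54, 54, 372]);
translate([356, 604, 0]) cube([54, 54, 372]);
translate([2008, 362, 0]) cube([54, 54, 372]);
translate([2008, 604, 0]) cube([54, 54, 372]);


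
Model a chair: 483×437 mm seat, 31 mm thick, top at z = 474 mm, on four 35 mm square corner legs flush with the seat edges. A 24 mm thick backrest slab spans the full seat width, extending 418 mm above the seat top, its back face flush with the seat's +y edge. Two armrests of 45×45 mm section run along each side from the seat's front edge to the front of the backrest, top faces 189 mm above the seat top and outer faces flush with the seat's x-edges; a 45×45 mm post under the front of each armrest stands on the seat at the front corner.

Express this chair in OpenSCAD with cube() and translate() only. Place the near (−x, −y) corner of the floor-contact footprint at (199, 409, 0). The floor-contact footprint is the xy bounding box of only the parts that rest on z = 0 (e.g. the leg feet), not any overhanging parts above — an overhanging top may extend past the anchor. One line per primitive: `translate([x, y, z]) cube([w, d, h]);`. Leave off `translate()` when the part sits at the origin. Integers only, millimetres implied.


// leg_h = 474 - 31 = 443
// arm post h = 189 - 45 = 144
translate([199, 409, 443]) cube([483, 437, 31]);
translate([199, 409, 0]) cube([35, 35, 443]);
translate([647, 409, 0]) cube([35, 35, 443]);
translate([199, 811, 0]) cube([35, 35, 443]);
translate([647, 811, 0]) cube([35, 35, 443]);
translate([199, 822, 474]) cube([483, 24, 418]);
translate([199, 409, 618]) cube([45, 413, 45]);
translate([637, 409, 618]) cube([45, 413, 45]);
translate([199, 409, 474]) cube([45, 45, 144]);
translate([637, 409, 474]) cube([45, 45, 144]);


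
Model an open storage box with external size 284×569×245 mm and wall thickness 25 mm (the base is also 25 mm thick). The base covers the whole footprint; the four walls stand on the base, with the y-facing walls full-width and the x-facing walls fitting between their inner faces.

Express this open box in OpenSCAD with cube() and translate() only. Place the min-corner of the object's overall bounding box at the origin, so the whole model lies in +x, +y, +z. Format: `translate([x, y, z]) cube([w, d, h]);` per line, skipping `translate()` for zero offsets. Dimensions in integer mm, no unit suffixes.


cube([284, 569, 25]);
translate([0, 0, 25]) cube([284, 25, 220]);
translate([0, 544, 25]) cube([284, 25, 220]);
translate([0, 25, 25]) cube([25, 519, 220]);
translate([259, 25, 25]) cube([25, 519, 220]);


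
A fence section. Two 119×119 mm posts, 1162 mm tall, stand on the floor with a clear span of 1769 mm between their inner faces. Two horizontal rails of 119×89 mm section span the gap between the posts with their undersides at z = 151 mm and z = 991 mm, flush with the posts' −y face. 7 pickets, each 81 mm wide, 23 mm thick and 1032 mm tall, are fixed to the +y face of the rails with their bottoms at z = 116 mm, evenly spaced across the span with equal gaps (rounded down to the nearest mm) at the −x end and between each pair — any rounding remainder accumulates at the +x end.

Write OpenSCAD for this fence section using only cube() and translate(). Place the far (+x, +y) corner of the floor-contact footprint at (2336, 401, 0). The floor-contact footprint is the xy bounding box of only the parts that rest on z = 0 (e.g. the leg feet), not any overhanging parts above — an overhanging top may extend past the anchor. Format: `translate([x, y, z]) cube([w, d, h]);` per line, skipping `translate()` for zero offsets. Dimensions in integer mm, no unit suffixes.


translate([329, 282, 0]) cube([119, 119, 1162]);
translate([2217, 282, 0]) cube([119, 119, 1162]);
translate([448, 282, 151]) cube([1769, 119, 89]);
translate([448, 282, 991]) cube([1769, 119, 89]);
translate([598, 401, 116]) cube([81, 23, 1032]);
translate([829, 401, 116]) cube([81, 23, 1032]);
translate([1060, 401, 116]) cube([81, 23, 1032]);
translate([1291, 401, 116]) cube([81, 23, 1032]);
translate([1522, 401, 116]) cube([81, 23, 1032]);
translate([1753, 401, 116]) cube([81, 23, 1032]);
translate([1984, 401, 116]) cube([81, 23, 1032]);


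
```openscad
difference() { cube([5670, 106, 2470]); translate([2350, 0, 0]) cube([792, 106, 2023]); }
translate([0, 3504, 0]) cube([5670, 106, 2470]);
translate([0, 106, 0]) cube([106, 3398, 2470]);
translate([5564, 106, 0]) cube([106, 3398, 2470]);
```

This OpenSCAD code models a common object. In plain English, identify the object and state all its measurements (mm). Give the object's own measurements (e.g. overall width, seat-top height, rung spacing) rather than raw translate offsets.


A single room: four walls, each 2470 mm tall and 106 mm thick, enclosing an outside footprint 5670×3610 mm (x × y), no floor or roof. The front and back walls (−y and +y sides) run the full x-width; the side walls fit between their inner faces. A door opening 792 mm wide and 2023 mm tall is cut through the front wall from the floor up, its −x edge 2350 mm from the wall's −x end.


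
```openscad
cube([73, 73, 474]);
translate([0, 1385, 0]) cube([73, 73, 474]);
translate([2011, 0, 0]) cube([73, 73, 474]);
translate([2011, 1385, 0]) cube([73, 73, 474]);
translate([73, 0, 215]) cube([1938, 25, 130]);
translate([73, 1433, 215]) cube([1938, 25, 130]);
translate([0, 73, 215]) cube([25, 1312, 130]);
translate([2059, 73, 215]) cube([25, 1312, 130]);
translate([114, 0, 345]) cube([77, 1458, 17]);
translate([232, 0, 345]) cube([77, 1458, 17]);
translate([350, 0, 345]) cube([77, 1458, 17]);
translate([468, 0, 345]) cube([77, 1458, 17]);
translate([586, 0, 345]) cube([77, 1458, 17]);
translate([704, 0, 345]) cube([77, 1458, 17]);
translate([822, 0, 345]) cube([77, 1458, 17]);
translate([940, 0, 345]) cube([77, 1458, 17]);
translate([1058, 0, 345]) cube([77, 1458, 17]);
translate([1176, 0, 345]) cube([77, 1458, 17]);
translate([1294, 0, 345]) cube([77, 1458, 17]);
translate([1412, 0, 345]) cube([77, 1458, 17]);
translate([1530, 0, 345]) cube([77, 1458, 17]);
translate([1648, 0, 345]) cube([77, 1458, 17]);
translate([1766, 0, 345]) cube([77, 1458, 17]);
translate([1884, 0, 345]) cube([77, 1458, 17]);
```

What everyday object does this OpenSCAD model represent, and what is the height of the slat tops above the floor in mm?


A bed frame. The slat-top height is 362 mm.

Four posts, four rails, and a row of slats — a bed frame. Slats sit on the rails at z = 215 + 130 = 345; with slat thickness 17, the top is 362 mm.


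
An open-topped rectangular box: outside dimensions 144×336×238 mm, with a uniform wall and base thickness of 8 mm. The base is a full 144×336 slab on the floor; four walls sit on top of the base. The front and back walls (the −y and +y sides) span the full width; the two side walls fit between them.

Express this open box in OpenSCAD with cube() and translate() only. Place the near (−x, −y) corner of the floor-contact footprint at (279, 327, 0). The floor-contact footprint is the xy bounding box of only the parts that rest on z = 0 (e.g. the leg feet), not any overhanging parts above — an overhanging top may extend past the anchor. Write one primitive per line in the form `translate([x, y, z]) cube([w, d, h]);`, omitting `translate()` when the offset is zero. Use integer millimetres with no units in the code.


translate([279, 327, 0]) cube([144, 336, 8]);
translate([279, 327, 8]) cube([144, 8, 230]);
translate([279, 655, 8]) cube([144, 8, 230]);
translate([279, 335, 8]) cube([8, 320, 230]);
translate([415, 335, 8]) cube([8, 320, 230]);


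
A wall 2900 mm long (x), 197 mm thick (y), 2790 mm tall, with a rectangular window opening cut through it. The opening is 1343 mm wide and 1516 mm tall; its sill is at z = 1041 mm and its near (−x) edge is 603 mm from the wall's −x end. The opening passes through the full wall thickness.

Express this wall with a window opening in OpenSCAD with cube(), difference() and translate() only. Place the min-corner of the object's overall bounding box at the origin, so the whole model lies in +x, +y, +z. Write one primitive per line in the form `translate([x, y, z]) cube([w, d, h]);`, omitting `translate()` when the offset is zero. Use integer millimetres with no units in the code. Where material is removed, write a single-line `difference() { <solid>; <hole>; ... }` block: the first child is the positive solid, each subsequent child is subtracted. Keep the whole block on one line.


difference() { cube([2900, 197, 2790]); translate([603, 0, 1041]) cube([1343, 197, 1516]); }


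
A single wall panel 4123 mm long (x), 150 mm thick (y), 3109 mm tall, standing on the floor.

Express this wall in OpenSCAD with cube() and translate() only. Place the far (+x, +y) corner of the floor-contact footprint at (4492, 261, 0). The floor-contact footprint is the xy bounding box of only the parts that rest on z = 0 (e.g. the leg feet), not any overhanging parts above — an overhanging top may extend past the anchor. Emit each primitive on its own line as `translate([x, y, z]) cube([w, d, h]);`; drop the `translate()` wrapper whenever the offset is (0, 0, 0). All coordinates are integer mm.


translate([369, 111, 0]) cube([4123, 150, 3109]);


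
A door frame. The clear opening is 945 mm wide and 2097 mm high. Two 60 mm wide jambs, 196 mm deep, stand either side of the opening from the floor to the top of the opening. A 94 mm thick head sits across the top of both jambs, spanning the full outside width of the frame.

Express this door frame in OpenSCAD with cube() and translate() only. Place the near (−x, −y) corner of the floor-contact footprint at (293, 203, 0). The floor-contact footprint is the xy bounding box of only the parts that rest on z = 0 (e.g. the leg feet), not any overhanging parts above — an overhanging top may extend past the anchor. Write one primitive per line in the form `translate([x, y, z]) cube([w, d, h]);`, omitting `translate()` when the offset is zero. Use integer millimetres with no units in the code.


translate([293, 203, 0]) cube([60, 196, 2097]);
translate([1298, 203, 0]) cube([60, 196, 2097]);
translate([293, 203, 2097]) cube([1065, 196, 94]);


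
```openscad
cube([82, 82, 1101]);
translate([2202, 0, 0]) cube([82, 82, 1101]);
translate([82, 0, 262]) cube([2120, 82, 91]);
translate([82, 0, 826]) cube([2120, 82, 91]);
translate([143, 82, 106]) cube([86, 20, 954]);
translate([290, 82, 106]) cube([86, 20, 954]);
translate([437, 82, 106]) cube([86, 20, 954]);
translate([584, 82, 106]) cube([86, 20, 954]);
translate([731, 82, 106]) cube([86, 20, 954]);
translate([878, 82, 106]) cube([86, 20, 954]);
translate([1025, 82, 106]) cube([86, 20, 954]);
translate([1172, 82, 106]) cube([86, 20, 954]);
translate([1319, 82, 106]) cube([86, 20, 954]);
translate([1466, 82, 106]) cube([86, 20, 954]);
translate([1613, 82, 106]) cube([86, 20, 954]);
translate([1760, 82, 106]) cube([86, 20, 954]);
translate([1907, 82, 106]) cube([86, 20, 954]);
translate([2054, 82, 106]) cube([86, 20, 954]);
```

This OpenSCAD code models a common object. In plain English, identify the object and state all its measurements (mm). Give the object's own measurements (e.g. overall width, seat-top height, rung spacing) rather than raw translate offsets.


A fence section. Two 82×82 mm posts, 1101 mm tall, stand on the floor with a clear span of 2120 mm between their inner faces. Two horizontal rails of 82×91 mm section span the gap between the posts with their undersides at z = 262 mm and z = 826 mm, flush with the posts' −y face. 14 pickets, each 86 mm wide, 20 mm thick and 954 mm tall, are fixed to the +y face of the rails with their bottoms at z = 106 mm, spaced across the span with a 61 mm gap after the −x post and between neighbouring pickets, with 62 mm left before the +x post.


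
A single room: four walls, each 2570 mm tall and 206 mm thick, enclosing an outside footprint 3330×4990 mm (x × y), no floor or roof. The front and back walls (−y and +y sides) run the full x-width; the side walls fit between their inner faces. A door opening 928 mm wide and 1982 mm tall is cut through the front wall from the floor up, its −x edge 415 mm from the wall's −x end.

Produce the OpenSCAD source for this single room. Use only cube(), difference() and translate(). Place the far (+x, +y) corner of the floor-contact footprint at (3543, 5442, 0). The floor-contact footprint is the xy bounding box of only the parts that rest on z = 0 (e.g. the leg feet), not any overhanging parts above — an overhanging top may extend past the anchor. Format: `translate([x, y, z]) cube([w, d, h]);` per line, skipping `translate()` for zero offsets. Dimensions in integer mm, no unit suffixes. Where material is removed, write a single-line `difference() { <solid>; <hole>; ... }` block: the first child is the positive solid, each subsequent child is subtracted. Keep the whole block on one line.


difference() { translate([213, 452, 0]) cube([3330, 206, 2570]); translate([628, 452, 0]) cube([928, 206, 1982]); }
translate([213, 5236, 0]) cube([3330, 206, 2570]);
translate([213, 658, 0]) cube([206, 4578, 2570]);
translate([3337, 658, 0]) cube([206, 4578, 2570]);


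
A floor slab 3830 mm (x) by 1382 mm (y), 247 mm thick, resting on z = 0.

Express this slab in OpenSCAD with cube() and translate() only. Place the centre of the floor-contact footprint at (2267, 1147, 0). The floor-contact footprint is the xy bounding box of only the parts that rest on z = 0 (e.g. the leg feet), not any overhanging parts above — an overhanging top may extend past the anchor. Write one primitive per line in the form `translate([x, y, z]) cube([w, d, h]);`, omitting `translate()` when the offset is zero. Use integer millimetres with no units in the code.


translate([352, 456, 0]) cube([3830, 1382, 247]);


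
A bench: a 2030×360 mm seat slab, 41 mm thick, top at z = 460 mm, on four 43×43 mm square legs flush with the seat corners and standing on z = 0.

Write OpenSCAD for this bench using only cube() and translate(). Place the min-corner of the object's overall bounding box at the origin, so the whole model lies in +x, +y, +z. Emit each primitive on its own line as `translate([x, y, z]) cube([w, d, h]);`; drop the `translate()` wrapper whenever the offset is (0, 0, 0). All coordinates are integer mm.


translate([0, 0, 419]) cube([2030, 360, 41]);
cube([43, 43, 419]);
translate([0, 317, 0]) cube([43, 43, 419]);
translate([1987, 0, 0]) cube([43, 43, 419]);
translate([1987, 317, 0]) cube([43, 43, 419]);


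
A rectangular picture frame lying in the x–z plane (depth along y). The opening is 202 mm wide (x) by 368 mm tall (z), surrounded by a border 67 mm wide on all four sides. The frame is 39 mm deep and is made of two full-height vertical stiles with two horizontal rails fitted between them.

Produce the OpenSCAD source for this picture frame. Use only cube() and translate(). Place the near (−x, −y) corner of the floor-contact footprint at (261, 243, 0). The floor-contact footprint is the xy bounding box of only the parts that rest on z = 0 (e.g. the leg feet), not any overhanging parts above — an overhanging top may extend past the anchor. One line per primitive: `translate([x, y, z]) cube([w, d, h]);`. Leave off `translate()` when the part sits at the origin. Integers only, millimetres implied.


translate([261, 243, 0]) cube([67, 39, 502]);
translate([530, 243, 0]) cube([67, 39, 502]);
translate([328, 243, 0]) cube([202, 39, 67]);
translate([328, 243, 435]) cube([202, 39, 67]);


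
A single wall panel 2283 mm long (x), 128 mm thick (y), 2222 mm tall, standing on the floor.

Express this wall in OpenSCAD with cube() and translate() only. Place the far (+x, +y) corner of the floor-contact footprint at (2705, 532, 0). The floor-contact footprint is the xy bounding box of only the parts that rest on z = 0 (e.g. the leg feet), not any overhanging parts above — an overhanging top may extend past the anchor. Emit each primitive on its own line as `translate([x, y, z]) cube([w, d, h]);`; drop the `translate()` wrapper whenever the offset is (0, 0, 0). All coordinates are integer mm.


translate([422, 404, 0]) cube([2283, 128, 2222]);


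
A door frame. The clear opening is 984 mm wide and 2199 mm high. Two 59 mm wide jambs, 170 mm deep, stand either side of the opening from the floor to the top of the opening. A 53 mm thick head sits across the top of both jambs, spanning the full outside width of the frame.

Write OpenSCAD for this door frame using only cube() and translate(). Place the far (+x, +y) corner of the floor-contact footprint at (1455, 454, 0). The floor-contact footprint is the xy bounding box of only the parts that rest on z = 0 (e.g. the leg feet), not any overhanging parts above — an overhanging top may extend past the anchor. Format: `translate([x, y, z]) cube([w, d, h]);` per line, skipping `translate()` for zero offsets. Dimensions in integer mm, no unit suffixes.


translate([353, 284, 0]) cube([59, 170, 2199]);
translate([1396, 284, 0]) cube([59, 170, 2199]);
translate([353, 284, 2199]) cube([1102, 170, 53]);


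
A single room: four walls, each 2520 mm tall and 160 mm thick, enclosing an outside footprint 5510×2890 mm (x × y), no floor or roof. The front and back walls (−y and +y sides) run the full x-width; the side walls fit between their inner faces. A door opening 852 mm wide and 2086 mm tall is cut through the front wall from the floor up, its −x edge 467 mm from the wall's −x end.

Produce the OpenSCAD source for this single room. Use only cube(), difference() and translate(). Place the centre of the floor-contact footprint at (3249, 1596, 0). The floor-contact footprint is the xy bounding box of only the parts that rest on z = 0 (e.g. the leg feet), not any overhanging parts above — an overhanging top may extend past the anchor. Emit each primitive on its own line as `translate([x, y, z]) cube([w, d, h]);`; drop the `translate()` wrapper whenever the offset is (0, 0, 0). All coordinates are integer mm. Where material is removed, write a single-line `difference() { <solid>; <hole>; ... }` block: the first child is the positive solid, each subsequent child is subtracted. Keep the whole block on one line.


difference() { translate([494, 151, 0]) cube([5510, 160, 2520]); translate([961, 151, 0]) cube([852, 160, 2086]); }
translate([494, 2881, 0]) cube([5510, 160, 2520]);
translate([494, 311, 0]) cube([160, 2570, 2520]);
translate([5844, 311, 0]) cube([160, 2570, 2520]);


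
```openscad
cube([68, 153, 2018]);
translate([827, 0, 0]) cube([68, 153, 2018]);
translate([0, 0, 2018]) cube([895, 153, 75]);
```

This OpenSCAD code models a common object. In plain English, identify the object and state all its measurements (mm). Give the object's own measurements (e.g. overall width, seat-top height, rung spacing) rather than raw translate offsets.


A door frame. The clear opening is 759 mm wide and 2018 mm high. Two 68 mm wide jambs, 153 mm deep, stand either side of the opening from the floor to the top of the opening. A 75 mm thick head sits across the top of both jambs, spanning the full outside width of the frame.


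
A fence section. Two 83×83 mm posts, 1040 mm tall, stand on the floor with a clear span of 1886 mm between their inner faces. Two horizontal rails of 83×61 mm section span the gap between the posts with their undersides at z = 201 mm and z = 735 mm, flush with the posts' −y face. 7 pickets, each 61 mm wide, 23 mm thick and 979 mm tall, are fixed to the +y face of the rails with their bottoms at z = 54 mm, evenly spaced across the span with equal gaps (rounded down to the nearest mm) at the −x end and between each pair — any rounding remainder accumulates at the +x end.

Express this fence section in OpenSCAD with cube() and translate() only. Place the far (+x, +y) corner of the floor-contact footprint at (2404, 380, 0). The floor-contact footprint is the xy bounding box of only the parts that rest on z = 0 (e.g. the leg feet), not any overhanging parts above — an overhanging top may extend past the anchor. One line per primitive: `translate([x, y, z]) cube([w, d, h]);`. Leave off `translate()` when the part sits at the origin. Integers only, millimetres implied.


translate([352, 297, 0]) cube([83, 83, 1040]);
translate([2321, 297, 0]) cube([83, 83, 1040]);
translate([435, 297, 201]) cube([1886, 83, 61]);
translate([435, 297, 735]) cube([1886, 83, 61]);
translate([617, 380, 54]) cube([61, 23, 979]);
translate([860, 380, 54]) cube([61, 23, 979]);
translate([1103, 380, 54]) cube([61, 23, 979]);
translate([1346, 380, 54]) cube([61, 23, 979]);
translate([1589, 380, 54]) cube([61, 23, 979]);
translate([1832, 380, 54]) cube([61, 23, 979]);
translate([2075, 380, 54]) cube([61, 23, 979]);


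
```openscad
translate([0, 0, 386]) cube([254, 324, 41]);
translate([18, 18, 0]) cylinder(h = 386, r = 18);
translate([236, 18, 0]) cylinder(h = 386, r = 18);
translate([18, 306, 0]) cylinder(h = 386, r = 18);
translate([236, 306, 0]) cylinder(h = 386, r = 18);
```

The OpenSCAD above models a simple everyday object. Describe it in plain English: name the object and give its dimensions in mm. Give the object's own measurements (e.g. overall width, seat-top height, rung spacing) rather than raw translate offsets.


A simple wooden stool: a rectangular seat 254 mm (x) by 324 mm (y), 41 mm thick, top face at z = 427 mm, on four round legs, each 36 mm in diameter. The legs rest on z = 0, each leg's axis is inset half a diameter from the nearest pair of seat edges (so the leg's bounding box is flush with the corner).


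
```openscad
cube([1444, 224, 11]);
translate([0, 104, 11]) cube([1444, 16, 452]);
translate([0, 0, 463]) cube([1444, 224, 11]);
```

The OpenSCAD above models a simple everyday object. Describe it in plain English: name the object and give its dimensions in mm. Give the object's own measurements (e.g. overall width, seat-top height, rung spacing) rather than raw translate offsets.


An I-beam lying along x, 1444 mm long. Overall section height 474 mm. Two flanges 224 mm wide (y) and 11 mm thick, one on the floor and one at the top; a web 16 mm thick runs between them, centred on the flange width.


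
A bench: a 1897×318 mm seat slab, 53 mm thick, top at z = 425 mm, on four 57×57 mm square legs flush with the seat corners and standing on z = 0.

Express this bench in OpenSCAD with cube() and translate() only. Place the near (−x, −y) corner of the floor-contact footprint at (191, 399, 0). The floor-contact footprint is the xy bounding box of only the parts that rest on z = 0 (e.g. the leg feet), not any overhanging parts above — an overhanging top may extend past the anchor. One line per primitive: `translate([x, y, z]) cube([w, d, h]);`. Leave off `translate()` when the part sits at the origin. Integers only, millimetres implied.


translate([191, 399, 372]) cube([1897, 318, 53]);
translate([191, 399, 0]) cube([57, 57, 372]);
translate([191, 660, 0]) cube([57, 57, 372]);
translate([2031, 399, 0]) cube([57, 57, 372]);
translate([2031, 660, 0]) cube([57, 57, 372]);


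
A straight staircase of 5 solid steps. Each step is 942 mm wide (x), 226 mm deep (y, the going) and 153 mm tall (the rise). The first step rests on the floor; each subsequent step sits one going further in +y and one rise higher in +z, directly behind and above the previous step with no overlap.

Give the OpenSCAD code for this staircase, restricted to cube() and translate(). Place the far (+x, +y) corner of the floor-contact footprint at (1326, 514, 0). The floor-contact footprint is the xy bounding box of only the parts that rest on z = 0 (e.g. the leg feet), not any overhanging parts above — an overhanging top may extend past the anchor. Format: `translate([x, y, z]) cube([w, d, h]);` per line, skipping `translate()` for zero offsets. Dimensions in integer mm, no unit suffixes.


translate([384, 288, 0]) cube([942, 226, 153]);
translate([384, 514, 153]) cube([942, 226, 153]);
translate([384, 740, 306]) cube([942, 226, 153]);
translate([384, 966, 459]) cube([942, 226, 153]);
translate([384, 1192, 612]) cube([942, 226, 153]);


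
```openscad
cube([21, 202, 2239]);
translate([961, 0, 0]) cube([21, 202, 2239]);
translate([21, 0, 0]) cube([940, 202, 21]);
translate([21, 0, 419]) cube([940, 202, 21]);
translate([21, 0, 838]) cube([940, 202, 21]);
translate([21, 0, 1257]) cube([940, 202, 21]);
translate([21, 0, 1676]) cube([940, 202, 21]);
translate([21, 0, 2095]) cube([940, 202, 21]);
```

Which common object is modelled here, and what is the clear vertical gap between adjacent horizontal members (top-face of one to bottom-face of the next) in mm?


A bookshelf. The clear shelf gap is 398 mm.

Two tall side panels with 6 horizontal boards between them — a bookshelf. The first two shelf undersides are at z = 0 and z = 419; with shelf thickness 21, the clear gap is 419 − 0 − 21 = 398 mm.


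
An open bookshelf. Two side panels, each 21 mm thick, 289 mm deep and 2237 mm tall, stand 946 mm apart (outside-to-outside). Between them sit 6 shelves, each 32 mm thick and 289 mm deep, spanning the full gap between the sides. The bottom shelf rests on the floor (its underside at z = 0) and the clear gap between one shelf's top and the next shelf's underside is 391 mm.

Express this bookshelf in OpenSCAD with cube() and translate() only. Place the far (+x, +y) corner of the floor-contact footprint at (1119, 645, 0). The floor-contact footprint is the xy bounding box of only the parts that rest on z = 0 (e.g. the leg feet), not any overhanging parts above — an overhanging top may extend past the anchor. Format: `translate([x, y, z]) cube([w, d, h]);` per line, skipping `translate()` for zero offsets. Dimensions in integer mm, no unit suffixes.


translate([173, 356, 0]) cube([21, 289, 2237]);
translate([1098, 356, 0]) cube([21, 289, 2237]);
translate([194, 356, 0]) cube([904, 289, 32]);
translate([194, 356, 423]) cube([904, 289, 32]);
translate([194, 356, 846]) cube([904, 289, 32]);
translate([194, 356, 1269]) cube([904, 289, 32]);
translate([194, 356, 1692]) cube([904, 289, 32]);
translate([194, 356, 2115]) cube([904, 289, 32]);


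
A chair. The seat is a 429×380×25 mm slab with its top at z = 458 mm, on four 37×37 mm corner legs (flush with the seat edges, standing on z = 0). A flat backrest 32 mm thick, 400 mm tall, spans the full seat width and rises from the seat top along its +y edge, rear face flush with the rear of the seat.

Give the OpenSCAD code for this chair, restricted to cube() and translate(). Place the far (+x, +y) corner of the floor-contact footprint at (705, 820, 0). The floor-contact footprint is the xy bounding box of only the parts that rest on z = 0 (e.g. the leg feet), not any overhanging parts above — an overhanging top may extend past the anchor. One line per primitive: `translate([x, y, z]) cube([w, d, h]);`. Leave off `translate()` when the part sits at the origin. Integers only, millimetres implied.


// leg_h = 458 - 25 = 433
translate([276, 440, 433]) cube([429, 380, 25]);
translate([276, 440, 0]) cube([37, 37, 433]);
translate([668, 440, 0]) cube([37, 37, 433]);
translate([276, 783, 0]) cube([37, 37, 433]);
translate([668, 783, 0]) cube([37, 37, 433]);
translate([276, 788, 458]) cube([429, 32, 400]);


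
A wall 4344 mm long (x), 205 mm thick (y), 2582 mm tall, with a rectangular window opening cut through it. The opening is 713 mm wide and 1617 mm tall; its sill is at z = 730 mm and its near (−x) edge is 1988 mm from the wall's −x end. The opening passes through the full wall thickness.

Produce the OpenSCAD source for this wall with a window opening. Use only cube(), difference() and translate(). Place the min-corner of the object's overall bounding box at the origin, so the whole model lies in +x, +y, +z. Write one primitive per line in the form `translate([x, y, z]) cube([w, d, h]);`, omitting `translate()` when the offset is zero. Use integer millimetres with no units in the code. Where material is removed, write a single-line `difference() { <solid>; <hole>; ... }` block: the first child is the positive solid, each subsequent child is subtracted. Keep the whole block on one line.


difference() { cube([4344, 205, 2582]); translate([1988, 0, 730]) cube([713, 205, 1617]); }


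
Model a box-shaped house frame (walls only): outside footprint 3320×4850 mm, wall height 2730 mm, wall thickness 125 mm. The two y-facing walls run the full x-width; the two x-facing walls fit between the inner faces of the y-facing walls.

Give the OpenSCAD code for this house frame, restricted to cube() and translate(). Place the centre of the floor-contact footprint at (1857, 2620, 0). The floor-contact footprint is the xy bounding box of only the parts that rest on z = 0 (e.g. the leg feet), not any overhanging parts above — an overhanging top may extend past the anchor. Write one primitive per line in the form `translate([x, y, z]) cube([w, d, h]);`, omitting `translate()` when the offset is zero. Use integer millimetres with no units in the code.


translate([197, 195, 0]) cube([3320, 125, 2730]);
translate([197, 4920, 0]) cube([3320, 125, 2730]);
translate([197, 320, 0]) cube([125, 4600, 2730]);
translate([3392, 320, 0]) cube([125, 4600, 2730]);


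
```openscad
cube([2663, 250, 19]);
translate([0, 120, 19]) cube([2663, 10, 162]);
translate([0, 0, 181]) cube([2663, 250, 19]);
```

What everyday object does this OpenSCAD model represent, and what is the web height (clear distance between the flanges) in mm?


An I-beam. The web height is 162 mm.

Two wide flanges with a thin centred web — an I-beam. Overall 200 mm minus two 19 mm flanges gives a web of 200 − 2·19 = 162 mm.


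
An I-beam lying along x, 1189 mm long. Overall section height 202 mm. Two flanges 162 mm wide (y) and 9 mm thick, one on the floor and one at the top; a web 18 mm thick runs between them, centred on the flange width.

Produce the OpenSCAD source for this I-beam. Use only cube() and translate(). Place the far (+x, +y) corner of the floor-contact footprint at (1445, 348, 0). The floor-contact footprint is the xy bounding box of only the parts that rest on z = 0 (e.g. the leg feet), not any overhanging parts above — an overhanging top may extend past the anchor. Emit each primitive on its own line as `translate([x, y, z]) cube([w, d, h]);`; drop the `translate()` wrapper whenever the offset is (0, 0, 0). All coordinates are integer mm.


translate([256, 186, 0]) cube([1189, 162, 9]);
translate([256, 258, 9]) cube([1189, 18, 184]);
translate([256, 186, 193]) cube([1189, 162, 9]);


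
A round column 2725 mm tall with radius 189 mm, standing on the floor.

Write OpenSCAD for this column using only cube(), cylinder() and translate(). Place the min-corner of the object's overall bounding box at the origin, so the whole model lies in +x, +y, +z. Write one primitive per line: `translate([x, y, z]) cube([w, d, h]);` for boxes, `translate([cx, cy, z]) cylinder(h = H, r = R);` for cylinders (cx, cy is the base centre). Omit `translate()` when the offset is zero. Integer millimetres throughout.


translate([189, 189, 0]) cylinder(h = 2725, r = 189);


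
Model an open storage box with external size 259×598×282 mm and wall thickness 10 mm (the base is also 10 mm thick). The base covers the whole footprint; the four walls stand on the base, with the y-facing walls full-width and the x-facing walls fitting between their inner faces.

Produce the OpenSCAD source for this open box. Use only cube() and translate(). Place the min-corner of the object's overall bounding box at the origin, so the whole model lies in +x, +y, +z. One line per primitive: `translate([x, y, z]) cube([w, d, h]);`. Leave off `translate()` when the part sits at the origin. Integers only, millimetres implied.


cube([259, 598, 10]);
translate([0, 0, 10]) cube([259, 10, 272]);
translate([0, 588, 10]) cube([259, 10, 272]);
translate([0, 10, 10]) cube([10, 578, 272]);
translate([249, 10, 10]) cube([10, 578, 272]);


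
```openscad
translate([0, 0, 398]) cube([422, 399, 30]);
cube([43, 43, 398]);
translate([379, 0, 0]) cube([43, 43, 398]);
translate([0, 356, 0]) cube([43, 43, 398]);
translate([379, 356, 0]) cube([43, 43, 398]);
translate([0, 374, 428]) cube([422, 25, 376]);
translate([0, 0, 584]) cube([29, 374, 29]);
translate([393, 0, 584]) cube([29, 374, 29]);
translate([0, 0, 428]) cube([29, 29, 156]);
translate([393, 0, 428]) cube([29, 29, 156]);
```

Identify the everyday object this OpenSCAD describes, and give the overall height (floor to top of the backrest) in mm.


A chair. The overall height is 804 mm.

A slab on four corner posts with a tall panel at the back — a chair. The seat slab sits at z = 398 with thickness 30, and the 376 mm backrest starts at the seat top, so the overall height is 398 + 30 + 376 = 804 mm.


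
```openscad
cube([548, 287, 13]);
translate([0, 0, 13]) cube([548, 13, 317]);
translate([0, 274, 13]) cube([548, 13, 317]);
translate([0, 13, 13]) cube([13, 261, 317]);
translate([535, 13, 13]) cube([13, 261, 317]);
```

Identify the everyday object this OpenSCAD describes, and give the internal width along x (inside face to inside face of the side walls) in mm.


An open box. The internal width is 522 mm.

A 548×287 base slab with four walls standing on it — an open box. The base is 548 mm wide and the walls are 13 mm thick, so the internal width is 548 − 2 × 13 = 522 mm.
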